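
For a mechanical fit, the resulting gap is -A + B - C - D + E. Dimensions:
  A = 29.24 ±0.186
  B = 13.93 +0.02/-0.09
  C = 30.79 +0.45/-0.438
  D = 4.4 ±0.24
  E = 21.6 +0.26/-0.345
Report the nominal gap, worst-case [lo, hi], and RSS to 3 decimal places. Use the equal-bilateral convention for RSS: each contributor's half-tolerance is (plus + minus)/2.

Stack each dimension's contribution:
  -A: nom -29.240 → Σnom=-29.240; wc +0.186/-0.186 → slack +0.186/-0.186; half-tol=0.186, Σhalf²=0.034596
  +B: nom +13.930 → Σnom=-15.310; wc +0.020/-0.090 → slack +0.206/-0.276; half-tol=0.055, Σhalf²=0.037621
  -C: nom -30.790 → Σnom=-46.100; wc +0.438/-0.450 → slack +0.644/-0.726; half-tol=0.444, Σhalf²=0.234757
  -D: nom -4.400 → Σnom=-50.500; wc +0.240/-0.240 → slack +0.884/-0.966; half-tol=0.240, Σhalf²=0.292357
  +E: nom +21.600 → Σnom=-28.900; wc +0.260/-0.345 → slack +1.144/-1.311; half-tol=0.302, Σhalf²=0.383863
Nominal = -28.900. Worst-case = [-28.900 - 1.311, -28.900 + 1.144] = [-30.211, -27.756]. RSS = √0.383863 = 0.620.

nominal=-28.900 wc=[-30.211,-27.756] rss=0.620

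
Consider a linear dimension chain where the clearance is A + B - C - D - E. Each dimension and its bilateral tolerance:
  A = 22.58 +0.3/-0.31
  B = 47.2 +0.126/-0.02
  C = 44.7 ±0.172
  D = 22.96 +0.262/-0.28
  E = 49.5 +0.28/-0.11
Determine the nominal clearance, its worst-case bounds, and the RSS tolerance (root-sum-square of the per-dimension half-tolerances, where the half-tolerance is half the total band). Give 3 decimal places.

Stack each dimension's contribution:
  +A: nom +22.580 → Σnom=22.580; wc +0.300/-0.310 → slack +0.300/-0.310; half-tol=0.305, Σhalf²=0.093025
  +B: nom +47.200 → Σnom=69.780; wc +0.126/-0.020 → slack +0.426/-0.330; half-tol=0.073, Σhalf²=0.098354
  -C: nom -44.700 → Σnom=25.080; wc +0.172/-0.172 → slack +0.598/-0.502; half-tol=0.172, Σhalf²=0.127938
  -D: nom -22.960 → Σnom=2.120; wc +0.280/-0.262 → slack +0.878/-0.764; half-tol=0.271, Σhalf²=0.201379
  -E: nom -49.500 → Σnom=-47.380; wc +0.110/-0.280 → slack +0.988/-1.044; half-tol=0.195, Σhalf²=0.239404
Nominal = -47.380. Worst-case = [-47.380 - 1.044, -47.380 + 0.988] = [-48.424, -46.392]. RSS = √0.239404 = 0.489.

nominal=-47.380 wc=[-48.424,-46.392] rss=0.489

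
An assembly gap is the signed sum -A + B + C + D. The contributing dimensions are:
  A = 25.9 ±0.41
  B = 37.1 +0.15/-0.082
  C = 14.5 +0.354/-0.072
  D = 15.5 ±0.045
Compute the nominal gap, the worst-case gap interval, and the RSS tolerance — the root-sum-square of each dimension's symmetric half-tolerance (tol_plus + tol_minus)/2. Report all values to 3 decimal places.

Stack each dimension's contribution:
  -A: nom -25.900 → Σnom=-25.900; wc +0.410/-0.410 → slack +0.410/-0.410; half-tol=0.410, Σhalf²=0.168100
  +B: nom +37.100 → Σnom=11.200; wc +0.150/-0.082 → slack +0.560/-0.492; half-tol=0.116, Σhalf²=0.181556
  +C: nom +14.500 → Σnom=25.700; wc +0.354/-0.072 → slack +0.914/-0.564; half-tol=0.213, Σhalf²=0.226925
  +D: nom +15.500 → Σnom=41.200; wc +0.045/-0.045 → slack +0.959/-0.609; half-tol=0.045, Σhalf²=0.228950
Nominal = 41.200. Worst-case = [41.200 - 0.609, 41.200 + 0.959] = [40.591, 42.159]. RSS = √0.228950 = 0.478.

nominal=41.200 wc=[40.591,42.159] rss=0.478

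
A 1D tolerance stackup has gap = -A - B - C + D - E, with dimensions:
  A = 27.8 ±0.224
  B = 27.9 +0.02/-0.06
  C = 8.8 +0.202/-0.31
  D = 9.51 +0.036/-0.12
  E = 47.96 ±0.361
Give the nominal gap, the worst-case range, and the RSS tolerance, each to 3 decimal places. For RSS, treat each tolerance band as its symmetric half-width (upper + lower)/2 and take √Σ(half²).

Stack each dimension's contribution:
  -A: nom -27.800 → Σnom=-27.800; wc +0.224/-0.224 → slack +0.224/-0.224; half-tol=0.224, Σhalf²=0.050176
  -B: nom -27.900 → Σnom=-55.700; wc +0.060/-0.020 → slack +0.284/-0.244; half-tol=0.040, Σhalf²=0.051776
  -C: nom -8.800 → Σnom=-64.500; wc +0.310/-0.202 → slack +0.594/-0.446; half-tol=0.256, Σhalf²=0.117312
  +D: nom +9.510 → Σnom=-54.990; wc +0.036/-0.120 → slack +0.630/-0.566; half-tol=0.078, Σhalf²=0.123396
  -E: nom -47.960 → Σnom=-102.950; wc +0.361/-0.361 → slack +0.991/-0.927; half-tol=0.361, Σhalf²=0.253717
Nominal = -102.950. Worst-case = [-102.950 - 0.927, -102.950 + 0.991] = [-103.877, -101.959]. RSS = √0.253717 = 0.504.

nominal=-102.950 wc=[-103.877,-101.959] rss=0.504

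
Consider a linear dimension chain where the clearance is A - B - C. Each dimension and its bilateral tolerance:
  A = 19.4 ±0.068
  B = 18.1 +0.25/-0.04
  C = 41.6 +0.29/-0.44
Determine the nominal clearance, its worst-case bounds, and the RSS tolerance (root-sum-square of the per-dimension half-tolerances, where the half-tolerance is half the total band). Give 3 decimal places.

Stack each dimension's contribution:
  +A: nom +19.400 → Σnom=19.400; wc +0.068/-0.068 → slack +0.068/-0.068; half-tol=0.068, Σhalf²=0.004624
  -B: nom -18.100 → Σnom=1.300; wc +0.040/-0.250 → slack +0.108/-0.318; half-tol=0.145, Σhalf²=0.025649
  -C: nom -41.600 → Σnom=-40.300; wc +0.440/-0.290 → slack +0.548/-0.608; half-tol=0.365, Σhalf²=0.158874
Nominal = -40.300. Worst-case = [-40.300 - 0.608, -40.300 + 0.548] = [-40.908, -39.752]. RSS = √0.158874 = 0.399.

nominal=-40.300 wc=[-40.908,-39.752] rss=0.399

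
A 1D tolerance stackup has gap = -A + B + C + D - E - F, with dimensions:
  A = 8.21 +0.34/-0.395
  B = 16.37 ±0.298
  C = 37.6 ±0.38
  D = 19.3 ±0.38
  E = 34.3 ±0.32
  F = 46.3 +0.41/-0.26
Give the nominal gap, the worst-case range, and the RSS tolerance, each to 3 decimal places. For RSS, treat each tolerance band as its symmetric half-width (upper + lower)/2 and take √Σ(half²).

nominal=-15.540 wc=[-17.668,-13.507] rss=0.853

Stack each dimension's contribution:
  -A: nom -8.210 → Σnom=-8.210; wc +0.395/-0.340 → slack +0.395/-0.340; half-tol=0.368, Σhalf²=0.135056
  +B: nom +16.370 → Σnom=8.160; wc +0.298/-0.298 → slack +0.693/-0.638; half-tol=0.298, Σhalf²=0.223860
  +C: nom +37.600 → Σnom=45.760; wc +0.380/-0.380 → slack +1.073/-1.018; half-tol=0.380, Σhalf²=0.368260
  +D: nom +19.300 → Σnom=65.060; wc +0.380/-0.380 → slack +1.453/-1.398; half-tol=0.380, Σhalf²=0.512660
  -E: nom -34.300 → Σnom=30.760; wc +0.320/-0.320 → slack +1.773/-1.718; half-tol=0.320, Σhalf²=0.615060
  -F: nom -46.300 → Σnom=-15.540; wc +0.260/-0.410 → slack +2.033/-2.128; half-tol=0.335, Σhalf²=0.727285
Nominal = -15.540. Worst-case = [-15.540 - 2.128, -15.540 + 2.033] = [-17.668, -13.507]. RSS = √0.727285 = 0.853.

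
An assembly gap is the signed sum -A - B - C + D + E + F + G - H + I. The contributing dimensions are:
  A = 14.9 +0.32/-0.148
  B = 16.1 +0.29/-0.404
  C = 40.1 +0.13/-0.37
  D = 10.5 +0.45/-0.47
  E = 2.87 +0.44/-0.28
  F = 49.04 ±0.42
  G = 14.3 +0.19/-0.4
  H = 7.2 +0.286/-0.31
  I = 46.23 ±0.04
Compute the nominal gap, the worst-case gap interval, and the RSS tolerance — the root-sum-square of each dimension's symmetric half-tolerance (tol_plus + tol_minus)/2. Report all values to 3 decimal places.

nominal=44.640 wc=[42.004,47.412] rss=0.966

Stack each dimension's contribution:
  -A: nom -14.900 → Σnom=-14.900; wc +0.148/-0.320 → slack +0.148/-0.320; half-tol=0.234, Σhalf²=0.054756
  -B: nom -16.100 → Σnom=-31.000; wc +0.404/-0.290 → slack +0.552/-0.610; half-tol=0.347, Σhalf²=0.175165
  -C: nom -40.100 → Σnom=-71.100; wc +0.370/-0.130 → slack +0.922/-0.740; half-tol=0.250, Σhalf²=0.237665
  +D: nom +10.500 → Σnom=-60.600; wc +0.450/-0.470 → slack +1.372/-1.210; half-tol=0.460, Σhalf²=0.449265
  +E: nom +2.870 → Σnom=-57.730; wc +0.440/-0.280 → slack +1.812/-1.490; half-tol=0.360, Σhalf²=0.578865
  +F: nom +49.040 → Σnom=-8.690; wc +0.420/-0.420 → slack +2.232/-1.910; half-tol=0.420, Σhalf²=0.755265
  +G: nom +14.300 → Σnom=5.610; wc +0.190/-0.400 → slack +2.422/-2.310; half-tol=0.295, Σhalf²=0.842290
  -H: nom -7.200 → Σnom=-1.590; wc +0.310/-0.286 → slack +2.732/-2.596; half-tol=0.298, Σhalf²=0.931094
  +I: nom +46.230 → Σnom=44.640; wc +0.040/-0.040 → slack +2.772/-2.636; half-tol=0.040, Σhalf²=0.932694
Nominal = 44.640. Worst-case = [44.640 - 2.636, 44.640 + 2.772] = [42.004, 47.412]. RSS = √0.932694 = 0.966.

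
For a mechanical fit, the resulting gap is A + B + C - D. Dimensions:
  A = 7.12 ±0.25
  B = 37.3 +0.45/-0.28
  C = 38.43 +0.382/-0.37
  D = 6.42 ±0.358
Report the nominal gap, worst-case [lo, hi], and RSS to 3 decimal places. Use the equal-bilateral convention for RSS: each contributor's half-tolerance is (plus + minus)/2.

nominal=76.430 wc=[75.172,77.870] rss=0.682

Stack each dimension's contribution:
  +A: nom +7.120 → Σnom=7.120; wc +0.250/-0.250 → slack +0.250/-0.250; half-tol=0.250, Σhalf²=0.062500
  +B: nom +37.300 → Σnom=44.420; wc +0.450/-0.280 → slack +0.700/-0.530; half-tol=0.365, Σhalf²=0.195725
  +C: nom +38.430 → Σnom=82.850; wc +0.382/-0.370 → slack +1.082/-0.900; half-tol=0.376, Σhalf²=0.337101
  -D: nom -6.420 → Σnom=76.430; wc +0.358/-0.358 → slack +1.440/-1.258; half-tol=0.358, Σhalf²=0.465265
Nominal = 76.430. Worst-case = [76.430 - 1.258, 76.430 + 1.440] = [75.172, 77.870]. RSS = √0.465265 = 0.682.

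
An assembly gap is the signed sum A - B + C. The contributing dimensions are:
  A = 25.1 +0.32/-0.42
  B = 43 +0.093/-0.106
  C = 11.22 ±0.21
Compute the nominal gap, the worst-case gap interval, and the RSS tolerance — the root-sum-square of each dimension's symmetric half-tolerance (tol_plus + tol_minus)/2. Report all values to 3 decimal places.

Stack each dimension's contribution:
  +A: nom +25.100 → Σnom=25.100; wc +0.320/-0.420 → slack +0.320/-0.420; half-tol=0.370, Σhalf²=0.136900
  -B: nom -43.000 → Σnom=-17.900; wc +0.106/-0.093 → slack +0.426/-0.513; half-tol=0.100, Σhalf²=0.146800
  +C: nom +11.220 → Σnom=-6.680; wc +0.210/-0.210 → slack +0.636/-0.723; half-tol=0.210, Σhalf²=0.190900
Nominal = -6.680. Worst-case = [-6.680 - 0.723, -6.680 + 0.636] = [-7.403, -6.044]. RSS = √0.190900 = 0.437.

nominal=-6.680 wc=[-7.403,-6.044] rss=0.437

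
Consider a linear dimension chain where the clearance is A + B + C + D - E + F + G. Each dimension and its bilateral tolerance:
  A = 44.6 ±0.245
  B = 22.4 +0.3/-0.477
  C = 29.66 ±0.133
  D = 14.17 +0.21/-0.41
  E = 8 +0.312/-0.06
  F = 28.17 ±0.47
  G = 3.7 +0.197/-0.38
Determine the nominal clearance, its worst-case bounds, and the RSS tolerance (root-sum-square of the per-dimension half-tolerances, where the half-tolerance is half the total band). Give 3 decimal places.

Stack each dimension's contribution:
  +A: nom +44.600 → Σnom=44.600; wc +0.245/-0.245 → slack +0.245/-0.245; half-tol=0.245, Σhalf²=0.060025
  +B: nom +22.400 → Σnom=67.000; wc +0.300/-0.477 → slack +0.545/-0.722; half-tol=0.388, Σhalf²=0.210957
  +C: nom +29.660 → Σnom=96.660; wc +0.133/-0.133 → slack +0.678/-0.855; half-tol=0.133, Σhalf²=0.228646
  +D: nom +14.170 → Σnom=110.830; wc +0.210/-0.410 → slack +0.888/-1.265; half-tol=0.310, Σhalf²=0.324746
  -E: nom -8.000 → Σnom=102.830; wc +0.060/-0.312 → slack +0.948/-1.577; half-tol=0.186, Σhalf²=0.359342
  +F: nom +28.170 → Σnom=131.000; wc +0.470/-0.470 → slack +1.418/-2.047; half-tol=0.470, Σhalf²=0.580242
  +G: nom +3.700 → Σnom=134.700; wc +0.197/-0.380 → slack +1.615/-2.427; half-tol=0.288, Σhalf²=0.663474
Nominal = 134.700. Worst-case = [134.700 - 2.427, 134.700 + 1.615] = [132.273, 136.315]. RSS = √0.663474 = 0.815.

nominal=134.700 wc=[132.273,136.315] rss=0.815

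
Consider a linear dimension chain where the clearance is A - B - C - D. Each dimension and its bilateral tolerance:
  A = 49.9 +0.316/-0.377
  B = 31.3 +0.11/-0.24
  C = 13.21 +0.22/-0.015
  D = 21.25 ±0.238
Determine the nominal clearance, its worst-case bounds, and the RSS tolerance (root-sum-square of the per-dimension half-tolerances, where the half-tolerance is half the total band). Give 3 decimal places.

Stack each dimension's contribution:
  +A: nom +49.900 → Σnom=49.900; wc +0.316/-0.377 → slack +0.316/-0.377; half-tol=0.347, Σhalf²=0.120062
  -B: nom -31.300 → Σnom=18.600; wc +0.240/-0.110 → slack +0.556/-0.487; half-tol=0.175, Σhalf²=0.150687
  -C: nom -13.210 → Σnom=5.390; wc +0.015/-0.220 → slack +0.571/-0.707; half-tol=0.117, Σhalf²=0.164494
  -D: nom -21.250 → Σnom=-15.860; wc +0.238/-0.238 → slack +0.809/-0.945; half-tol=0.238, Σhalf²=0.221138
Nominal = -15.860. Worst-case = [-15.860 - 0.945, -15.860 + 0.809] = [-16.805, -15.051]. RSS = √0.221138 = 0.470.

nominal=-15.860 wc=[-16.805,-15.051] rss=0.470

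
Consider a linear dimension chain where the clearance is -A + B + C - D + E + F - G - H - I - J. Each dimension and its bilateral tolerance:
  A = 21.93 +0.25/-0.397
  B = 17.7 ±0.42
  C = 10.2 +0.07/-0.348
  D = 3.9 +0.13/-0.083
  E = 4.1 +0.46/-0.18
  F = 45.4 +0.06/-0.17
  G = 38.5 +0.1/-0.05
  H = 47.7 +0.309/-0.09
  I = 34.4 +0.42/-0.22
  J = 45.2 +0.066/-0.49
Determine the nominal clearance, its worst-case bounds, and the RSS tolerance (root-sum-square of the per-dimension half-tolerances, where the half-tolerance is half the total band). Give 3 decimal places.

Stack each dimension's contribution:
  -A: nom -21.930 → Σnom=-21.930; wc +0.397/-0.250 → slack +0.397/-0.250; half-tol=0.324, Σhalf²=0.104652
  +B: nom +17.700 → Σnom=-4.230; wc +0.420/-0.420 → slack +0.817/-0.670; half-tol=0.420, Σhalf²=0.281052
  +C: nom +10.200 → Σnom=5.970; wc +0.070/-0.348 → slack +0.887/-1.018; half-tol=0.209, Σhalf²=0.324733
  -D: nom -3.900 → Σnom=2.070; wc +0.083/-0.130 → slack +0.970/-1.148; half-tol=0.107, Σhalf²=0.336075
  +E: nom +4.100 → Σnom=6.170; wc +0.460/-0.180 → slack +1.430/-1.328; half-tol=0.320, Σhalf²=0.438475
  +F: nom +45.400 → Σnom=51.570; wc +0.060/-0.170 → slack +1.490/-1.498; half-tol=0.115, Σhalf²=0.451700
  -G: nom -38.500 → Σnom=13.070; wc +0.050/-0.100 → slack +1.540/-1.598; half-tol=0.075, Σhalf²=0.457325
  -H: nom -47.700 → Σnom=-34.630; wc +0.090/-0.309 → slack +1.630/-1.907; half-tol=0.200, Σhalf²=0.497126
  -I: nom -34.400 → Σnom=-69.030; wc +0.220/-0.420 → slack +1.850/-2.327; half-tol=0.320, Σhalf²=0.599526
  -J: nom -45.200 → Σnom=-114.230; wc +0.490/-0.066 → slack +2.340/-2.393; half-tol=0.278, Σhalf²=0.676810
Nominal = -114.230. Worst-case = [-114.230 - 2.393, -114.230 + 2.340] = [-116.623, -111.890]. RSS = √0.676810 = 0.823.

nominal=-114.230 wc=[-116.623,-111.890] rss=0.823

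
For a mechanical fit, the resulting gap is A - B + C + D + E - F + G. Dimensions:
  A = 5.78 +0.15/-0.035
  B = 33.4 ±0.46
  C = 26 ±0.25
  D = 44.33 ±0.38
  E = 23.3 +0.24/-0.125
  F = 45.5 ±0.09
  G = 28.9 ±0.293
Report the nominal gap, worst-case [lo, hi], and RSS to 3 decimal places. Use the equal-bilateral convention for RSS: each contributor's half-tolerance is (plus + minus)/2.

Stack each dimension's contribution:
  +A: nom +5.780 → Σnom=5.780; wc +0.150/-0.035 → slack +0.150/-0.035; half-tol=0.092, Σhalf²=0.008556
  -B: nom -33.400 → Σnom=-27.620; wc +0.460/-0.460 → slack +0.610/-0.495; half-tol=0.460, Σhalf²=0.220156
  +C: nom +26.000 → Σnom=-1.620; wc +0.250/-0.250 → slack +0.860/-0.745; half-tol=0.250, Σhalf²=0.282656
  +D: nom +44.330 → Σnom=42.710; wc +0.380/-0.380 → slack +1.240/-1.125; half-tol=0.380, Σhalf²=0.427056
  +E: nom +23.300 → Σnom=66.010; wc +0.240/-0.125 → slack +1.480/-1.250; half-tol=0.182, Σhalf²=0.460363
  -F: nom -45.500 → Σnom=20.510; wc +0.090/-0.090 → slack +1.570/-1.340; half-tol=0.090, Σhalf²=0.468463
  +G: nom +28.900 → Σnom=49.410; wc +0.293/-0.293 → slack +1.863/-1.633; half-tol=0.293, Σhalf²=0.554311
Nominal = 49.410. Worst-case = [49.410 - 1.633, 49.410 + 1.863] = [47.777, 51.273]. RSS = √0.554311 = 0.745.

nominal=49.410 wc=[47.777,51.273] rss=0.745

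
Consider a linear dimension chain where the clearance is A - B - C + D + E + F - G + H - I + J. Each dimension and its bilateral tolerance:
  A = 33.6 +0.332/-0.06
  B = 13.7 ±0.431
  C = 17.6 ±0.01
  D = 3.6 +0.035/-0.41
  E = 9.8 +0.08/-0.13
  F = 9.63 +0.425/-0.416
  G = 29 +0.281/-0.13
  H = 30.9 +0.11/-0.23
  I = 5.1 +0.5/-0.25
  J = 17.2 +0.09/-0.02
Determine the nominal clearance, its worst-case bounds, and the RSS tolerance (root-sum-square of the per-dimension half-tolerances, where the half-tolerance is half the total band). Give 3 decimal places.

nominal=39.330 wc=[36.842,41.223] rss=0.822

Stack each dimension's contribution:
  +A: nom +33.600 → Σnom=33.600; wc +0.332/-0.060 → slack +0.332/-0.060; half-tol=0.196, Σhalf²=0.038416
  -B: nom -13.700 → Σnom=19.900; wc +0.431/-0.431 → slack +0.763/-0.491; half-tol=0.431, Σhalf²=0.224177
  -C: nom -17.600 → Σnom=2.300; wc +0.010/-0.010 → slack +0.773/-0.501; half-tol=0.010, Σhalf²=0.224277
  +D: nom +3.600 → Σnom=5.900; wc +0.035/-0.410 → slack +0.808/-0.911; half-tol=0.222, Σhalf²=0.273783
  +E: nom +9.800 → Σnom=15.700; wc +0.080/-0.130 → slack +0.888/-1.041; half-tol=0.105, Σhalf²=0.284808
  +F: nom +9.630 → Σnom=25.330; wc +0.425/-0.416 → slack +1.313/-1.457; half-tol=0.420, Σhalf²=0.461628
  -G: nom -29.000 → Σnom=-3.670; wc +0.130/-0.281 → slack +1.443/-1.738; half-tol=0.206, Σhalf²=0.503859
  +H: nom +30.900 → Σnom=27.230; wc +0.110/-0.230 → slack +1.553/-1.968; half-tol=0.170, Σhalf²=0.532759
  -I: nom -5.100 → Σnom=22.130; wc +0.250/-0.500 → slack +1.803/-2.468; half-tol=0.375, Σhalf²=0.673384
  +J: nom +17.200 → Σnom=39.330; wc +0.090/-0.020 → slack +1.893/-2.488; half-tol=0.055, Σhalf²=0.676409
Nominal = 39.330. Worst-case = [39.330 - 2.488, 39.330 + 1.893] = [36.842, 41.223]. RSS = √0.676409 = 0.822.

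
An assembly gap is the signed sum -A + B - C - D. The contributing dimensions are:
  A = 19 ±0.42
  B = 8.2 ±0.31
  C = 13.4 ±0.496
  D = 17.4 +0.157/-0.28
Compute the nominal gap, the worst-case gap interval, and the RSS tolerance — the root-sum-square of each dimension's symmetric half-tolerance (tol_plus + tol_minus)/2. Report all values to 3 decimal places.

Stack each dimension's contribution:
  -A: nom -19.000 → Σnom=-19.000; wc +0.420/-0.420 → slack +0.420/-0.420; half-tol=0.420, Σhalf²=0.176400
  +B: nom +8.200 → Σnom=-10.800; wc +0.310/-0.310 → slack +0.730/-0.730; half-tol=0.310, Σhalf²=0.272500
  -C: nom -13.400 → Σnom=-24.200; wc +0.496/-0.496 → slack +1.226/-1.226; half-tol=0.496, Σhalf²=0.518516
  -D: nom -17.400 → Σnom=-41.600; wc +0.280/-0.157 → slack +1.506/-1.383; half-tol=0.219, Σhalf²=0.566258
Nominal = -41.600. Worst-case = [-41.600 - 1.383, -41.600 + 1.506] = [-42.983, -40.094]. RSS = √0.566258 = 0.753.

nominal=-41.600 wc=[-42.983,-40.094] rss=0.753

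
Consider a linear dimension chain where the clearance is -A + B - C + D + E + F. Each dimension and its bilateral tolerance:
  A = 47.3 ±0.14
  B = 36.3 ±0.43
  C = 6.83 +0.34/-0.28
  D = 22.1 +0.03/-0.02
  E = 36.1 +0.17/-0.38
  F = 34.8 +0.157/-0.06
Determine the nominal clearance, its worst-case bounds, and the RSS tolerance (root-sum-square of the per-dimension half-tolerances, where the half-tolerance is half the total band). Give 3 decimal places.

Stack each dimension's contribution:
  -A: nom -47.300 → Σnom=-47.300; wc +0.140/-0.140 → slack +0.140/-0.140; half-tol=0.140, Σhalf²=0.019600
  +B: nom +36.300 → Σnom=-11.000; wc +0.430/-0.430 → slack +0.570/-0.570; half-tol=0.430, Σhalf²=0.204500
  -C: nom -6.830 → Σnom=-17.830; wc +0.280/-0.340 → slack +0.850/-0.910; half-tol=0.310, Σhalf²=0.300600
  +D: nom +22.100 → Σnom=4.270; wc +0.030/-0.020 → slack +0.880/-0.930; half-tol=0.025, Σhalf²=0.301225
  +E: nom +36.100 → Σnom=40.370; wc +0.170/-0.380 → slack +1.050/-1.310; half-tol=0.275, Σhalf²=0.376850
  +F: nom +34.800 → Σnom=75.170; wc +0.157/-0.060 → slack +1.207/-1.370; half-tol=0.108, Σhalf²=0.388622
Nominal = 75.170. Worst-case = [75.170 - 1.370, 75.170 + 1.207] = [73.800, 76.377]. RSS = √0.388622 = 0.623.

nominal=75.170 wc=[73.800,76.377] rss=0.623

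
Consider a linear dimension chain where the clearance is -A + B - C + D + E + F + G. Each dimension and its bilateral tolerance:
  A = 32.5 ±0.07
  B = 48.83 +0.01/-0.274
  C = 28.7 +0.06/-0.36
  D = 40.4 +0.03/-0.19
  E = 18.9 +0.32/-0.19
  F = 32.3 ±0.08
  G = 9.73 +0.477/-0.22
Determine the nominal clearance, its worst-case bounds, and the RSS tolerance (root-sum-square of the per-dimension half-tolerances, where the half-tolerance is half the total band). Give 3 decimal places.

nominal=88.960 wc=[87.876,90.307] rss=0.524

Stack each dimension's contribution:
  -A: nom -32.500 → Σnom=-32.500; wc +0.070/-0.070 → slack +0.070/-0.070; half-tol=0.070, Σhalf²=0.004900
  +B: nom +48.830 → Σnom=16.330; wc +0.010/-0.274 → slack +0.080/-0.344; half-tol=0.142, Σhalf²=0.025064
  -C: nom -28.700 → Σnom=-12.370; wc +0.360/-0.060 → slack +0.440/-0.404; half-tol=0.210, Σhalf²=0.069164
  +D: nom +40.400 → Σnom=28.030; wc +0.030/-0.190 → slack +0.470/-0.594; half-tol=0.110, Σhalf²=0.081264
  +E: nom +18.900 → Σnom=46.930; wc +0.320/-0.190 → slack +0.790/-0.784; half-tol=0.255, Σhalf²=0.146289
  +F: nom +32.300 → Σnom=79.230; wc +0.080/-0.080 → slack +0.870/-0.864; half-tol=0.080, Σhalf²=0.152689
  +G: nom +9.730 → Σnom=88.960; wc +0.477/-0.220 → slack +1.347/-1.084; half-tol=0.348, Σhalf²=0.274141
Nominal = 88.960. Worst-case = [88.960 - 1.084, 88.960 + 1.347] = [87.876, 90.307]. RSS = √0.274141 = 0.524.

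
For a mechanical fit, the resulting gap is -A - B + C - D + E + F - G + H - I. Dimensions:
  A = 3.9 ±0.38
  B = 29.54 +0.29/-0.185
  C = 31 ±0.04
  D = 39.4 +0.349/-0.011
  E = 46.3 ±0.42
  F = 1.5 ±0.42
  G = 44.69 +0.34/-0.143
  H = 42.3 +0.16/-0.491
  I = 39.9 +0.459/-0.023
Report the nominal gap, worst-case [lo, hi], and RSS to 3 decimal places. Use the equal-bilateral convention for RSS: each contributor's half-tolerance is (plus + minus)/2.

Stack each dimension's contribution:
  -A: nom -3.900 → Σnom=-3.900; wc +0.380/-0.380 → slack +0.380/-0.380; half-tol=0.380, Σhalf²=0.144400
  -B: nom -29.540 → Σnom=-33.440; wc +0.185/-0.290 → slack +0.565/-0.670; half-tol=0.237, Σhalf²=0.200806
  +C: nom +31.000 → Σnom=-2.440; wc +0.040/-0.040 → slack +0.605/-0.710; half-tol=0.040, Σhalf²=0.202406
  -D: nom -39.400 → Σnom=-41.840; wc +0.011/-0.349 → slack +0.616/-1.059; half-tol=0.180, Σhalf²=0.234806
  +E: nom +46.300 → Σnom=4.460; wc +0.420/-0.420 → slack +1.036/-1.479; half-tol=0.420, Σhalf²=0.411206
  +F: nom +1.500 → Σnom=5.960; wc +0.420/-0.420 → slack +1.456/-1.899; half-tol=0.420, Σhalf²=0.587606
  -G: nom -44.690 → Σnom=-38.730; wc +0.143/-0.340 → slack +1.599/-2.239; half-tol=0.241, Σhalf²=0.645929
  +H: nom +42.300 → Σnom=3.570; wc +0.160/-0.491 → slack +1.759/-2.730; half-tol=0.326, Σhalf²=0.751879
  -I: nom -39.900 → Σnom=-36.330; wc +0.023/-0.459 → slack +1.782/-3.189; half-tol=0.241, Σhalf²=0.809960
Nominal = -36.330. Worst-case = [-36.330 - 3.189, -36.330 + 1.782] = [-39.519, -34.548]. RSS = √0.809960 = 0.900.

nominal=-36.330 wc=[-39.519,-34.548] rss=0.900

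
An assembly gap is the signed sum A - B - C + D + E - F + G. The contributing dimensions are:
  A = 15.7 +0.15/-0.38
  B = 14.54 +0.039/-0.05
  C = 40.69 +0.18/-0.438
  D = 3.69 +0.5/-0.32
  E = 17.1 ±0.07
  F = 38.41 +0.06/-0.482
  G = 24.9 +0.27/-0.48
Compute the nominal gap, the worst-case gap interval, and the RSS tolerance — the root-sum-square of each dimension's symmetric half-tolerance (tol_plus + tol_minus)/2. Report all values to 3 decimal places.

Stack each dimension's contribution:
  +A: nom +15.700 → Σnom=15.700; wc +0.150/-0.380 → slack +0.150/-0.380; half-tol=0.265, Σhalf²=0.070225
  -B: nom -14.540 → Σnom=1.160; wc +0.050/-0.039 → slack +0.200/-0.419; half-tol=0.044, Σhalf²=0.072205
  -C: nom -40.690 → Σnom=-39.530; wc +0.438/-0.180 → slack +0.638/-0.599; half-tol=0.309, Σhalf²=0.167686
  +D: nom +3.690 → Σnom=-35.840; wc +0.500/-0.320 → slack +1.138/-0.919; half-tol=0.410, Σhalf²=0.335786
  +E: nom +17.100 → Σnom=-18.740; wc +0.070/-0.070 → slack +1.208/-0.989; half-tol=0.070, Σhalf²=0.340686
  -F: nom -38.410 → Σnom=-57.150; wc +0.482/-0.060 → slack +1.690/-1.049; half-tol=0.271, Σhalf²=0.414127
  +G: nom +24.900 → Σnom=-32.250; wc +0.270/-0.480 → slack +1.960/-1.529; half-tol=0.375, Σhalf²=0.554752
Nominal = -32.250. Worst-case = [-32.250 - 1.529, -32.250 + 1.960] = [-33.779, -30.290]. RSS = √0.554752 = 0.745.

nominal=-32.250 wc=[-33.779,-30.290] rss=0.745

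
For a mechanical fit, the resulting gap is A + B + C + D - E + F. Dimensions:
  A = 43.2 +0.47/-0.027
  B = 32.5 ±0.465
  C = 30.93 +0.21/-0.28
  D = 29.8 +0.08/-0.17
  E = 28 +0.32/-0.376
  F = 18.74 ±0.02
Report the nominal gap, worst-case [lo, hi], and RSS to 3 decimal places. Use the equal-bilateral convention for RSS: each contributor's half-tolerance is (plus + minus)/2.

nominal=127.170 wc=[125.888,128.791] rss=0.689

Stack each dimension's contribution:
  +A: nom +43.200 → Σnom=43.200; wc +0.470/-0.027 → slack +0.470/-0.027; half-tol=0.248, Σhalf²=0.061752
  +B: nom +32.500 → Σnom=75.700; wc +0.465/-0.465 → slack +0.935/-0.492; half-tol=0.465, Σhalf²=0.277977
  +C: nom +30.930 → Σnom=106.630; wc +0.210/-0.280 → slack +1.145/-0.772; half-tol=0.245, Σhalf²=0.338002
  +D: nom +29.800 → Σnom=136.430; wc +0.080/-0.170 → slack +1.225/-0.942; half-tol=0.125, Σhalf²=0.353627
  -E: nom -28.000 → Σnom=108.430; wc +0.376/-0.320 → slack +1.601/-1.262; half-tol=0.348, Σhalf²=0.474731
  +F: nom +18.740 → Σnom=127.170; wc +0.020/-0.020 → slack +1.621/-1.282; half-tol=0.020, Σhalf²=0.475131
Nominal = 127.170. Worst-case = [127.170 - 1.282, 127.170 + 1.621] = [125.888, 128.791]. RSS = √0.475131 = 0.689.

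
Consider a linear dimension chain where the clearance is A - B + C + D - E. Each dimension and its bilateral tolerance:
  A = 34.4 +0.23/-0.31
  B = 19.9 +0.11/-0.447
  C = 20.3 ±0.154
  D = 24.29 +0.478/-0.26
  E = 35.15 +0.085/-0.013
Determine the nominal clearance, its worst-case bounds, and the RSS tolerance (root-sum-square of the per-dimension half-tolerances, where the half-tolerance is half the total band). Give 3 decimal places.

Stack each dimension's contribution:
  +A: nom +34.400 → Σnom=34.400; wc +0.230/-0.310 → slack +0.230/-0.310; half-tol=0.270, Σhalf²=0.072900
  -B: nom -19.900 → Σnom=14.500; wc +0.447/-0.110 → slack +0.677/-0.420; half-tol=0.279, Σhalf²=0.150462
  +C: nom +20.300 → Σnom=34.800; wc +0.154/-0.154 → slack +0.831/-0.574; half-tol=0.154, Σhalf²=0.174178
  +D: nom +24.290 → Σnom=59.090; wc +0.478/-0.260 → slack +1.309/-0.834; half-tol=0.369, Σhalf²=0.310339
  -E: nom -35.150 → Σnom=23.940; wc +0.013/-0.085 → slack +1.322/-0.919; half-tol=0.049, Σhalf²=0.312740
Nominal = 23.940. Worst-case = [23.940 - 0.919, 23.940 + 1.322] = [23.021, 25.262]. RSS = √0.312740 = 0.559.

nominal=23.940 wc=[23.021,25.262] rss=0.559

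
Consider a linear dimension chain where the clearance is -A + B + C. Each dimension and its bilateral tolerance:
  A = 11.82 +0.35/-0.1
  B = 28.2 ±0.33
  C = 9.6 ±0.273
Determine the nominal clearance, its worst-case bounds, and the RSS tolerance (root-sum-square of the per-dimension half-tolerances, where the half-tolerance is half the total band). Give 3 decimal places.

Stack each dimension's contribution:
  -A: nom -11.820 → Σnom=-11.820; wc +0.100/-0.350 → slack +0.100/-0.350; half-tol=0.225, Σhalf²=0.050625
  +B: nom +28.200 → Σnom=16.380; wc +0.330/-0.330 → slack +0.430/-0.680; half-tol=0.330, Σhalf²=0.159525
  +C: nom +9.600 → Σnom=25.980; wc +0.273/-0.273 → slack +0.703/-0.953; half-tol=0.273, Σhalf²=0.234054
Nominal = 25.980. Worst-case = [25.980 - 0.953, 25.980 + 0.703] = [25.027, 26.683]. RSS = √0.234054 = 0.484.

nominal=25.980 wc=[25.027,26.683] rss=0.484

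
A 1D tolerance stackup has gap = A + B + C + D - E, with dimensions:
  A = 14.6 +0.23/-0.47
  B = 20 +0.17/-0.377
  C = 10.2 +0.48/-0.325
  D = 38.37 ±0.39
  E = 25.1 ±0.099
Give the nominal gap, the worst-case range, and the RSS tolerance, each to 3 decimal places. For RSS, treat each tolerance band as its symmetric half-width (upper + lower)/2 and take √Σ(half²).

Stack each dimension's contribution:
  +A: nom +14.600 → Σnom=14.600; wc +0.230/-0.470 → slack +0.230/-0.470; half-tol=0.350, Σhalf²=0.122500
  +B: nom +20.000 → Σnom=34.600; wc +0.170/-0.377 → slack +0.400/-0.847; half-tol=0.274, Σhalf²=0.197302
  +C: nom +10.200 → Σnom=44.800; wc +0.480/-0.325 → slack +0.880/-1.172; half-tol=0.402, Σhalf²=0.359308
  +D: nom +38.370 → Σnom=83.170; wc +0.390/-0.390 → slack +1.270/-1.562; half-tol=0.390, Σhalf²=0.511408
  -E: nom -25.100 → Σnom=58.070; wc +0.099/-0.099 → slack +1.369/-1.661; half-tol=0.099, Σhalf²=0.521209
Nominal = 58.070. Worst-case = [58.070 - 1.661, 58.070 + 1.369] = [56.409, 59.439]. RSS = √0.521209 = 0.722.

nominal=58.070 wc=[56.409,59.439] rss=0.722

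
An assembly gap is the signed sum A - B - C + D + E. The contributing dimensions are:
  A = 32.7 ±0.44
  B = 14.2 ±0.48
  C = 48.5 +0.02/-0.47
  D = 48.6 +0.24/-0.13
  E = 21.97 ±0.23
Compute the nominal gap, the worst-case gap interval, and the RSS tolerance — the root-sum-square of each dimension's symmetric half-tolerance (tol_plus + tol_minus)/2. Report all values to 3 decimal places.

nominal=40.570 wc=[39.270,42.430] rss=0.756

Stack each dimension's contribution:
  +A: nom +32.700 → Σnom=32.700; wc +0.440/-0.440 → slack +0.440/-0.440; half-tol=0.440, Σhalf²=0.193600
  -B: nom -14.200 → Σnom=18.500; wc +0.480/-0.480 → slack +0.920/-0.920; half-tol=0.480, Σhalf²=0.424000
  -C: nom -48.500 → Σnom=-30.000; wc +0.470/-0.020 → slack +1.390/-0.940; half-tol=0.245, Σhalf²=0.484025
  +D: nom +48.600 → Σnom=18.600; wc +0.240/-0.130 → slack +1.630/-1.070; half-tol=0.185, Σhalf²=0.518250
  +E: nom +21.970 → Σnom=40.570; wc +0.230/-0.230 → slack +1.860/-1.300; half-tol=0.230, Σhalf²=0.571150
Nominal = 40.570. Worst-case = [40.570 - 1.300, 40.570 + 1.860] = [39.270, 42.430]. RSS = √0.571150 = 0.756.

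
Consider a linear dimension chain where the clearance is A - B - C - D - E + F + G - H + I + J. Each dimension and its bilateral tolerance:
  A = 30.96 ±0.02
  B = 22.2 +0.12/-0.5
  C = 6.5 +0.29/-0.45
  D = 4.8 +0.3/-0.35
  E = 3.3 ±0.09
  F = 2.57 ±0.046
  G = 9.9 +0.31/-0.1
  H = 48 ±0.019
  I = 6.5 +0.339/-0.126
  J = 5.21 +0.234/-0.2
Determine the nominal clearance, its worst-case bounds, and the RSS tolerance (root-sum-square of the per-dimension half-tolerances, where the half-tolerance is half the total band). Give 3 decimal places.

Stack each dimension's contribution:
  +A: nom +30.960 → Σnom=30.960; wc +0.020/-0.020 → slack +0.020/-0.020; half-tol=0.020, Σhalf²=0.000400
  -B: nom -22.200 → Σnom=8.760; wc +0.500/-0.120 → slack +0.520/-0.140; half-tol=0.310, Σhalf²=0.096500
  -C: nom -6.500 → Σnom=2.260; wc +0.450/-0.290 → slack +0.970/-0.430; half-tol=0.370, Σhalf²=0.233400
  -D: nom -4.800 → Σnom=-2.540; wc +0.350/-0.300 → slack +1.320/-0.730; half-tol=0.325, Σhalf²=0.339025
  -E: nom -3.300 → Σnom=-5.840; wc +0.090/-0.090 → slack +1.410/-0.820; half-tol=0.090, Σhalf²=0.347125
  +F: nom +2.570 → Σnom=-3.270; wc +0.046/-0.046 → slack +1.456/-0.866; half-tol=0.046, Σhalf²=0.349241
  +G: nom +9.900 → Σnom=6.630; wc +0.310/-0.100 → slack +1.766/-0.966; half-tol=0.205, Σhalf²=0.391266
  -H: nom -48.000 → Σnom=-41.370; wc +0.019/-0.019 → slack +1.785/-0.985; half-tol=0.019, Σhalf²=0.391627
  +I: nom +6.500 → Σnom=-34.870; wc +0.339/-0.126 → slack +2.124/-1.111; half-tol=0.233, Σhalf²=0.445683
  +J: nom +5.210 → Σnom=-29.660; wc +0.234/-0.200 → slack +2.358/-1.311; half-tol=0.217, Σhalf²=0.492772
Nominal = -29.660. Worst-case = [-29.660 - 1.311, -29.660 + 2.358] = [-30.971, -27.302]. RSS = √0.492772 = 0.702.

nominal=-29.660 wc=[-30.971,-27.302] rss=0.702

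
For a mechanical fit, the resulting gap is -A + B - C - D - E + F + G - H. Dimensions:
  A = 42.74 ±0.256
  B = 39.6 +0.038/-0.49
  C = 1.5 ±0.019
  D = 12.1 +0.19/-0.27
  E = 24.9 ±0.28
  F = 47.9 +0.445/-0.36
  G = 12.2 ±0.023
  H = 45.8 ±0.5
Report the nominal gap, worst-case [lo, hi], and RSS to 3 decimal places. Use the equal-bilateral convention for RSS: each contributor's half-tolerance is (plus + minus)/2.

Stack each dimension's contribution:
  -A: nom -42.740 → Σnom=-42.740; wc +0.256/-0.256 → slack +0.256/-0.256; half-tol=0.256, Σhalf²=0.065536
  +B: nom +39.600 → Σnom=-3.140; wc +0.038/-0.490 → slack +0.294/-0.746; half-tol=0.264, Σhalf²=0.135232
  -C: nom -1.500 → Σnom=-4.640; wc +0.019/-0.019 → slack +0.313/-0.765; half-tol=0.019, Σhalf²=0.135593
  -D: nom -12.100 → Σnom=-16.740; wc +0.270/-0.190 → slack +0.583/-0.955; half-tol=0.230, Σhalf²=0.188493
  -E: nom -24.900 → Σnom=-41.640; wc +0.280/-0.280 → slack +0.863/-1.235; half-tol=0.280, Σhalf²=0.266893
  +F: nom +47.900 → Σnom=6.260; wc +0.445/-0.360 → slack +1.308/-1.595; half-tol=0.402, Σhalf²=0.428899
  +G: nom +12.200 → Σnom=18.460; wc +0.023/-0.023 → slack +1.331/-1.618; half-tol=0.023, Σhalf²=0.429428
  -H: nom -45.800 → Σnom=-27.340; wc +0.500/-0.500 → slack +1.831/-2.118; half-tol=0.500, Σhalf²=0.679428
Nominal = -27.340. Worst-case = [-27.340 - 2.118, -27.340 + 1.831] = [-29.458, -25.509]. RSS = √0.679428 = 0.824.

nominal=-27.340 wc=[-29.458,-25.509] rss=0.824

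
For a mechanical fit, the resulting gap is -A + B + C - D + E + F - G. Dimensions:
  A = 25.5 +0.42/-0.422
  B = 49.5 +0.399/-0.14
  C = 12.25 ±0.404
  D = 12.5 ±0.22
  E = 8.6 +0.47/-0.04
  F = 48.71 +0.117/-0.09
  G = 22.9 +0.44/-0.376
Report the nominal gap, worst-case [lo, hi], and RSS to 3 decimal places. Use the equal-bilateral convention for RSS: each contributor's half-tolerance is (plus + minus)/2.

nominal=58.160 wc=[56.406,60.568] rss=0.839

Stack each dimension's contribution:
  -A: nom -25.500 → Σnom=-25.500; wc +0.422/-0.420 → slack +0.422/-0.420; half-tol=0.421, Σhalf²=0.177241
  +B: nom +49.500 → Σnom=24.000; wc +0.399/-0.140 → slack +0.821/-0.560; half-tol=0.270, Σhalf²=0.249871
  +C: nom +12.250 → Σnom=36.250; wc +0.404/-0.404 → slack +1.225/-0.964; half-tol=0.404, Σhalf²=0.413087
  -D: nom -12.500 → Σnom=23.750; wc +0.220/-0.220 → slack +1.445/-1.184; half-tol=0.220, Σhalf²=0.461487
  +E: nom +8.600 → Σnom=32.350; wc +0.470/-0.040 → slack +1.915/-1.224; half-tol=0.255, Σhalf²=0.526512
  +F: nom +48.710 → Σnom=81.060; wc +0.117/-0.090 → slack +2.032/-1.314; half-tol=0.104, Σhalf²=0.537224
  -G: nom -22.900 → Σnom=58.160; wc +0.376/-0.440 → slack +2.408/-1.754; half-tol=0.408, Σhalf²=0.703689
Nominal = 58.160. Worst-case = [58.160 - 1.754, 58.160 + 2.408] = [56.406, 60.568]. RSS = √0.703689 = 0.839.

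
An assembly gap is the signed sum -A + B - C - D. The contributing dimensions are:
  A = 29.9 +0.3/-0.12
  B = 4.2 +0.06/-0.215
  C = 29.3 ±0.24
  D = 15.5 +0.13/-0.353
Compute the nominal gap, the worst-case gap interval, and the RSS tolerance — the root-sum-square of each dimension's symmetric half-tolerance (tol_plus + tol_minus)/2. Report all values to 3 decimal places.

Stack each dimension's contribution:
  -A: nom -29.900 → Σnom=-29.900; wc +0.120/-0.300 → slack +0.120/-0.300; half-tol=0.210, Σhalf²=0.044100
  +B: nom +4.200 → Σnom=-25.700; wc +0.060/-0.215 → slack +0.180/-0.515; half-tol=0.138, Σhalf²=0.063006
  -C: nom -29.300 → Σnom=-55.000; wc +0.240/-0.240 → slack +0.420/-0.755; half-tol=0.240, Σhalf²=0.120606
  -D: nom -15.500 → Σnom=-70.500; wc +0.353/-0.130 → slack +0.773/-0.885; half-tol=0.241, Σhalf²=0.178928
Nominal = -70.500. Worst-case = [-70.500 - 0.885, -70.500 + 0.773] = [-71.385, -69.727]. RSS = √0.178928 = 0.423.

nominal=-70.500 wc=[-71.385,-69.727] rss=0.423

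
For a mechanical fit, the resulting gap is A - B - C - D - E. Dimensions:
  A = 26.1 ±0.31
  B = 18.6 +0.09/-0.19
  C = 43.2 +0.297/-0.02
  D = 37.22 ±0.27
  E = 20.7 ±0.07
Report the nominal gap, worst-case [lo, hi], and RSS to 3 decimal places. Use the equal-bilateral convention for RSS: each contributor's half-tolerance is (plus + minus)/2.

nominal=-93.620 wc=[-94.657,-92.760] rss=0.468

Stack each dimension's contribution:
  +A: nom +26.100 → Σnom=26.100; wc +0.310/-0.310 → slack +0.310/-0.310; half-tol=0.310, Σhalf²=0.096100
  -B: nom -18.600 → Σnom=7.500; wc +0.190/-0.090 → slack +0.500/-0.400; half-tol=0.140, Σhalf²=0.115700
  -C: nom -43.200 → Σnom=-35.700; wc +0.020/-0.297 → slack +0.520/-0.697; half-tol=0.159, Σhalf²=0.140822
  -D: nom -37.220 → Σnom=-72.920; wc +0.270/-0.270 → slack +0.790/-0.967; half-tol=0.270, Σhalf²=0.213722
  -E: nom -20.700 → Σnom=-93.620; wc +0.070/-0.070 → slack +0.860/-1.037; half-tol=0.070, Σhalf²=0.218622
Nominal = -93.620. Worst-case = [-93.620 - 1.037, -93.620 + 0.860] = [-94.657, -92.760]. RSS = √0.218622 = 0.468.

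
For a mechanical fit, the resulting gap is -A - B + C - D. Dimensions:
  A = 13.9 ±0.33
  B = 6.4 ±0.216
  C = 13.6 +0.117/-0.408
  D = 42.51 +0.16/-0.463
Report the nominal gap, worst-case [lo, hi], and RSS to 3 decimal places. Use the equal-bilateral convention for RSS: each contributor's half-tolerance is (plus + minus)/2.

Stack each dimension's contribution:
  -A: nom -13.900 → Σnom=-13.900; wc +0.330/-0.330 → slack +0.330/-0.330; half-tol=0.330, Σhalf²=0.108900
  -B: nom -6.400 → Σnom=-20.300; wc +0.216/-0.216 → slack +0.546/-0.546; half-tol=0.216, Σhalf²=0.155556
  +C: nom +13.600 → Σnom=-6.700; wc +0.117/-0.408 → slack +0.663/-0.954; half-tol=0.263, Σhalf²=0.224462
  -D: nom -42.510 → Σnom=-49.210; wc +0.463/-0.160 → slack +1.126/-1.114; half-tol=0.311, Σhalf²=0.321495
Nominal = -49.210. Worst-case = [-49.210 - 1.114, -49.210 + 1.126] = [-50.324, -48.084]. RSS = √0.321495 = 0.567.

nominal=-49.210 wc=[-50.324,-48.084] rss=0.567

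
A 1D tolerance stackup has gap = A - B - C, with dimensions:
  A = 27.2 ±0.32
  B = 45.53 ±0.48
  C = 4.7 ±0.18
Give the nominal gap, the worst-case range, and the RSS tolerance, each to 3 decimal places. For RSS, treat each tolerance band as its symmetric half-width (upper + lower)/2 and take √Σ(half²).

nominal=-23.030 wc=[-24.010,-22.050] rss=0.604

Stack each dimension's contribution:
  +A: nom +27.200 → Σnom=27.200; wc +0.320/-0.320 → slack +0.320/-0.320; half-tol=0.320, Σhalf²=0.102400
  -B: nom -45.530 → Σnom=-18.330; wc +0.480/-0.480 → slack +0.800/-0.800; half-tol=0.480, Σhalf²=0.332800
  -C: nom -4.700 → Σnom=-23.030; wc +0.180/-0.180 → slack +0.980/-0.980; half-tol=0.180, Σhalf²=0.365200
Nominal = -23.030. Worst-case = [-23.030 - 0.980, -23.030 + 0.980] = [-24.010, -22.050]. RSS = √0.365200 = 0.604.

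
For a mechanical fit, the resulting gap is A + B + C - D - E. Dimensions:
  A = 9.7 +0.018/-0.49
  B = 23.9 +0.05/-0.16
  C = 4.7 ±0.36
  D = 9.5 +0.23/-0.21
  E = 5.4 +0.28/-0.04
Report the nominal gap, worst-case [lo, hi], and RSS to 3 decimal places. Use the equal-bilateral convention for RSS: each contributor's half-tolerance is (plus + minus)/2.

Stack each dimension's contribution:
  +A: nom +9.700 → Σnom=9.700; wc +0.018/-0.490 → slack +0.018/-0.490; half-tol=0.254, Σhalf²=0.064516
  +B: nom +23.900 → Σnom=33.600; wc +0.050/-0.160 → slack +0.068/-0.650; half-tol=0.105, Σhalf²=0.075541
  +C: nom +4.700 → Σnom=38.300; wc +0.360/-0.360 → slack +0.428/-1.010; half-tol=0.360, Σhalf²=0.205141
  -D: nom -9.500 → Σnom=28.800; wc +0.210/-0.230 → slack +0.638/-1.240; half-tol=0.220, Σhalf²=0.253541
  -E: nom -5.400 → Σnom=23.400; wc +0.040/-0.280 → slack +0.678/-1.520; half-tol=0.160, Σhalf²=0.279141
Nominal = 23.400. Worst-case = [23.400 - 1.520, 23.400 + 0.678] = [21.880, 24.078]. RSS = √0.279141 = 0.528.

nominal=23.400 wc=[21.880,24.078] rss=0.528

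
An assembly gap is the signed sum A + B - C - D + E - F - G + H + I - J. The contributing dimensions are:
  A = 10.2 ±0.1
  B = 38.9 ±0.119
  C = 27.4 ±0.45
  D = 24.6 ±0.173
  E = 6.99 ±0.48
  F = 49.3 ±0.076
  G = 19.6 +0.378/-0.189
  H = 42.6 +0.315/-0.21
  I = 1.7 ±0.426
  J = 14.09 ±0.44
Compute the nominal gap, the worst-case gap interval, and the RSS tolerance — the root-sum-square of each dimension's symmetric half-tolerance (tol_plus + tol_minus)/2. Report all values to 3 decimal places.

nominal=-34.600 wc=[-37.452,-31.832] rss=1.009

Stack each dimension's contribution:
  +A: nom +10.200 → Σnom=10.200; wc +0.100/-0.100 → slack +0.100/-0.100; half-tol=0.100, Σhalf²=0.010000
  +B: nom +38.900 → Σnom=49.100; wc +0.119/-0.119 → slack +0.219/-0.219; half-tol=0.119, Σhalf²=0.024161
  -C: nom -27.400 → Σnom=21.700; wc +0.450/-0.450 → slack +0.669/-0.669; half-tol=0.450, Σhalf²=0.226661
  -D: nom -24.600 → Σnom=-2.900; wc +0.173/-0.173 → slack +0.842/-0.842; half-tol=0.173, Σhalf²=0.256590
  +E: nom +6.990 → Σnom=4.090; wc +0.480/-0.480 → slack +1.322/-1.322; half-tol=0.480, Σhalf²=0.486990
  -F: nom -49.300 → Σnom=-45.210; wc +0.076/-0.076 → slack +1.398/-1.398; half-tol=0.076, Σhalf²=0.492766
  -G: nom -19.600 → Σnom=-64.810; wc +0.189/-0.378 → slack +1.587/-1.776; half-tol=0.283, Σhalf²=0.573138
  +H: nom +42.600 → Σnom=-22.210; wc +0.315/-0.210 → slack +1.902/-1.986; half-tol=0.263, Σhalf²=0.642044
  +I: nom +1.700 → Σnom=-20.510; wc +0.426/-0.426 → slack +2.328/-2.412; half-tol=0.426, Σhalf²=0.823520
  -J: nom -14.090 → Σnom=-34.600; wc +0.440/-0.440 → slack +2.768/-2.852; half-tol=0.440, Σhalf²=1.017120
Nominal = -34.600. Worst-case = [-34.600 - 2.852, -34.600 + 2.768] = [-37.452, -31.832]. RSS = √1.017120 = 1.009.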